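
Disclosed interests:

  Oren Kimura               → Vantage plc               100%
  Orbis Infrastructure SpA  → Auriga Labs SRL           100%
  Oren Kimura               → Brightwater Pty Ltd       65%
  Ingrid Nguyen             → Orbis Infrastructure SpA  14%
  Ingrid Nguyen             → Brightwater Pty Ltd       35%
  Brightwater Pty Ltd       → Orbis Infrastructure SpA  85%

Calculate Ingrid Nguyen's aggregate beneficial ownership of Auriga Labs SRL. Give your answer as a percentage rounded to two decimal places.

Ingrid reaches Auriga along 2 paths.
Via Brightwater → Orbis: 35% × 85% × 100% = 29.75%.
Via Orbis: 14% × 100% = 14%.
Total: 29.75% + 14% = 43.75%.

43.75%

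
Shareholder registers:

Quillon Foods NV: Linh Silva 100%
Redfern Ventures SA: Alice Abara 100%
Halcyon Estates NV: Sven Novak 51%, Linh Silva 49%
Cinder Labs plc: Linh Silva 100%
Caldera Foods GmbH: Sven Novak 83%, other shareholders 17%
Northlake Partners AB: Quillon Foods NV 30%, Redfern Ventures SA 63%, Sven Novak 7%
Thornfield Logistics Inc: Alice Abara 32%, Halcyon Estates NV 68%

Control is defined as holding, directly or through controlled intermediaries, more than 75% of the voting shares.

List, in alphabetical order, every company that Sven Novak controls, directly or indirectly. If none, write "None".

Caldera Foods GmbH

Sven holds 83% of Caldera, so Sven controls Caldera.
No other company's threshold is met.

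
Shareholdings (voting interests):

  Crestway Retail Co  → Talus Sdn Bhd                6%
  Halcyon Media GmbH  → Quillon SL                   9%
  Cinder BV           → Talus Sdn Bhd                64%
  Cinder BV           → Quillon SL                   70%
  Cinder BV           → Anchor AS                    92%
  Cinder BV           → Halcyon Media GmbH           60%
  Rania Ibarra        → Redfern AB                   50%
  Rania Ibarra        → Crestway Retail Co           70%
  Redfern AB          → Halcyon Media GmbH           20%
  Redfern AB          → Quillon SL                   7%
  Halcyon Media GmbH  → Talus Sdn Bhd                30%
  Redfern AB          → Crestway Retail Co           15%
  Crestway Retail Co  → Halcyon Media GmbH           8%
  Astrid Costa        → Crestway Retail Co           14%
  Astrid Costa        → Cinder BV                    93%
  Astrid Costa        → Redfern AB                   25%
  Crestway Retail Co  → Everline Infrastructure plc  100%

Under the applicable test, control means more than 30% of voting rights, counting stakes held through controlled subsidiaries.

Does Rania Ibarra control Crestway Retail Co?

Rania holds 50% of Redfern, so Rania controls Redfern.
Rania and Redfern together hold 70% + 15% = 85% of Crestway, so Rania controls Crestway.

Yes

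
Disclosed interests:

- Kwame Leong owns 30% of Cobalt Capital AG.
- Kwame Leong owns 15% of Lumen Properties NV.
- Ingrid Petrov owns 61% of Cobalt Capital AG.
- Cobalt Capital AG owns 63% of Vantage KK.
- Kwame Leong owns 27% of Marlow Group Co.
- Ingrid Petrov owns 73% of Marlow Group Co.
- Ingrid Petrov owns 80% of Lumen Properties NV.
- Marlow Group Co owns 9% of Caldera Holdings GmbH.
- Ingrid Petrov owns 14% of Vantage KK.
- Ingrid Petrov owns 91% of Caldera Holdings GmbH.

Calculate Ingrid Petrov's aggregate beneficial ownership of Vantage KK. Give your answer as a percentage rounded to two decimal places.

52.43%

Ingrid reaches Vantage along 2 paths.
Direct stake: 14% = 14%.
Via Cobalt: 61% × 63% = 38.43%.
Total: 14% + 38.43% = 52.43%.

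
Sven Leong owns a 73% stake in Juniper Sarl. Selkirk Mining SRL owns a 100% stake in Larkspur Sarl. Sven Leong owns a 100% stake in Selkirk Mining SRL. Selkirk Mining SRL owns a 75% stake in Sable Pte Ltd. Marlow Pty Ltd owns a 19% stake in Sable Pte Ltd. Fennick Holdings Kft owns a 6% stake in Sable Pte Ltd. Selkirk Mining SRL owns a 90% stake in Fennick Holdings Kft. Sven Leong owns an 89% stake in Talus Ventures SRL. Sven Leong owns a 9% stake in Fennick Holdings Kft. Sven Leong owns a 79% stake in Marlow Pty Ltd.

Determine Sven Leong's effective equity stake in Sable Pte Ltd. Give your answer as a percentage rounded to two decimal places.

Sven reaches Sable along 4 paths.
Via Marlow: 79% × 19% = 15.01%.
Via Selkirk → Fennick: 100% × 90% × 6% = 5.4%.
Via Fennick: 9% × 6% = 0.54%.
Via Selkirk: 100% × 75% = 75%.
Total: 15.01% + 5.4% + 0.54% + 75% = 95.95%.

95.95%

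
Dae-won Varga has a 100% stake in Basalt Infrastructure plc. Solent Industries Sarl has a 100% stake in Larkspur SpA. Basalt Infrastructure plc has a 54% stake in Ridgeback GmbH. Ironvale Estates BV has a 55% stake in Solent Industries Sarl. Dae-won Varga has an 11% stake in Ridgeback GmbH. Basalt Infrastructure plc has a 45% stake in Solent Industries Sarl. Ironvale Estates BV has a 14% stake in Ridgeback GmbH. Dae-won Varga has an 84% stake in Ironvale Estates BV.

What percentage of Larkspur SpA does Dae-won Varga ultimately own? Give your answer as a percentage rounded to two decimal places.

Dae-won reaches Larkspur along 2 paths.
Via Ironvale → Solent: 84% × 55% × 100% = 46.2%.
Via Basalt → Solent: 100% × 45% × 100% = 45%.
Total: 46.2% + 45% = 91.2%.
Rounded: 91.20%.

91.20%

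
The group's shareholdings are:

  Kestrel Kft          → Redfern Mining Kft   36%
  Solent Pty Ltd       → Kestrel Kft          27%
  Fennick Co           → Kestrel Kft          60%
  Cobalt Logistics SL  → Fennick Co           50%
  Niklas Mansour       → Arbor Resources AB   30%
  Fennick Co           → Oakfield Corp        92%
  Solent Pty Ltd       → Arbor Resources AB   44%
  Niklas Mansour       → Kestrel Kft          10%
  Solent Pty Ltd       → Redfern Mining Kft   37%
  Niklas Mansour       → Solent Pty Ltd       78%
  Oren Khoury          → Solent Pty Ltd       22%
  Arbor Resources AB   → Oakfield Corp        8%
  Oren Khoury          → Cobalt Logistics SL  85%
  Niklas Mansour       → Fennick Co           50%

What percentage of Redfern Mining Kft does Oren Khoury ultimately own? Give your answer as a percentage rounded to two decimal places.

19.46%

Oren reaches Redfern along 3 paths.
Via Solent: 22% × 37% = 8.14%.
Via Solent → Kestrel: 22% × 27% × 36% = 2.1384%.
Via Cobalt → Fennick → Kestrel: 85% × 50% × 60% × 36% = 9.18%.
Total: 8.14% + 2.1384% + 9.18% = 19.4584%.
Rounded: 19.46%.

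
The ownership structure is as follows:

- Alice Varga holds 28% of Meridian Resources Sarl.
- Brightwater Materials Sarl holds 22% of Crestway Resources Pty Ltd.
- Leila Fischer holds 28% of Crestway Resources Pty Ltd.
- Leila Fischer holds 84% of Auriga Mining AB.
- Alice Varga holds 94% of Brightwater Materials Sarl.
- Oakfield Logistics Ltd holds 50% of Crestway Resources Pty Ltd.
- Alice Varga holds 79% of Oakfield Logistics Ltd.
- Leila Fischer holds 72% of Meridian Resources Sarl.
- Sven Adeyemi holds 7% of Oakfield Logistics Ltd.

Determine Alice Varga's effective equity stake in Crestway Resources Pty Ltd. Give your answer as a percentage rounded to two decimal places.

60.18%

Alice reaches Crestway along 2 paths.
Via Brightwater: 94% × 22% = 20.68%.
Via Oakfield: 79% × 50% = 39.5%.
Total: 20.68% + 39.5% = 60.18%.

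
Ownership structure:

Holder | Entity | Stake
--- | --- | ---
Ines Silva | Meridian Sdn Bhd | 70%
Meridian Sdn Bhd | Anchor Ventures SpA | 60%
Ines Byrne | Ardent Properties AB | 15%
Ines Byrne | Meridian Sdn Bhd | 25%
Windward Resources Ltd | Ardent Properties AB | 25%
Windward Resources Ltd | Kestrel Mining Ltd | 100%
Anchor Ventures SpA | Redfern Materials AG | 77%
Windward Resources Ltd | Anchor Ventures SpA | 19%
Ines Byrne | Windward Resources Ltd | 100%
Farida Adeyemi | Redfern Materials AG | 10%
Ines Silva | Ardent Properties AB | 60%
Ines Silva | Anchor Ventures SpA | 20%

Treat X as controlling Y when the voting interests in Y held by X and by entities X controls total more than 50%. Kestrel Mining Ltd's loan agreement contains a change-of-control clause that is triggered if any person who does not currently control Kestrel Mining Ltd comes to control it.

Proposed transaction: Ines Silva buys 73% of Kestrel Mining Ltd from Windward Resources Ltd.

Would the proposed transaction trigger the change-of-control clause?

The purchase adds only to Ines Silva's holdings (Windward's stake shrinks), so Ines Silva is the only person who could newly come to control Kestrel.
Ines Silva holds 70% of Meridian, so Ines Silva controls Meridian.
Ines Silva holds 60% of Ardent, so Ines Silva controls Ardent.
Meridian and Ines Silva together hold 60% + 20% = 80% of Anchor, so Ines Silva controls Anchor.
Anchor holds 77% of Redfern, so Ines Silva controls Redfern.
Neither Ines Silva nor any entity Ines Silva controls holds any voting interest in Kestrel.
So before the transaction, Ines Silva does not control Kestrel.
After the purchase, Ines Silva holds 73% of Kestrel directly, and Windward's stake falls to 27%.
Ines Silva holds 73% of Kestrel, so Ines Silva controls Kestrel.
Ines Silva did not control Kestrel before and does after, so the clause is triggered.

Yes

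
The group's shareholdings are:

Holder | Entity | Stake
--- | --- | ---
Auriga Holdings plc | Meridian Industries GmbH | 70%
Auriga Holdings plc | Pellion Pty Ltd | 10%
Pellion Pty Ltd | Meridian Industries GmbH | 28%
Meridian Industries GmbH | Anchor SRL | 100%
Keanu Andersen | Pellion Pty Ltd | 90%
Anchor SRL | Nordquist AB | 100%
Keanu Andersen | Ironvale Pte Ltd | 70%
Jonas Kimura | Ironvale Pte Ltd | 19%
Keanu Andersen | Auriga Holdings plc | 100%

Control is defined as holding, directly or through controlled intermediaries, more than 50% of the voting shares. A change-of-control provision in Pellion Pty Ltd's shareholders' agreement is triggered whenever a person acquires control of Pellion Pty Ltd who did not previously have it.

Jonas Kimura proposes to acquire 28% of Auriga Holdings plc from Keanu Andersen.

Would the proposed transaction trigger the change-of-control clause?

No

The purchase adds only to Jonas's holdings (Keanu's stake shrinks), so Jonas is the only person who could newly come to control Pellion.
Jonas's largest direct stake is 19% in Ironvale, which does not meet the threshold, so Jonas controls no company.
Neither Jonas nor any entity Jonas controls holds any voting interest in Pellion.
So before the transaction, Jonas does not control Pellion.
After the purchase, Jonas holds 28% of Auriga directly, and Keanu's stake falls to 72%.
Jonas's side now holds 28% of Auriga, not > 50%, so Jonas still does not control Auriga.
After the transaction, neither Jonas nor any entity Jonas controls holds a voting interest in Pellion, so Jonas still does not control it.
No new person acquires control, so the clause is not triggered.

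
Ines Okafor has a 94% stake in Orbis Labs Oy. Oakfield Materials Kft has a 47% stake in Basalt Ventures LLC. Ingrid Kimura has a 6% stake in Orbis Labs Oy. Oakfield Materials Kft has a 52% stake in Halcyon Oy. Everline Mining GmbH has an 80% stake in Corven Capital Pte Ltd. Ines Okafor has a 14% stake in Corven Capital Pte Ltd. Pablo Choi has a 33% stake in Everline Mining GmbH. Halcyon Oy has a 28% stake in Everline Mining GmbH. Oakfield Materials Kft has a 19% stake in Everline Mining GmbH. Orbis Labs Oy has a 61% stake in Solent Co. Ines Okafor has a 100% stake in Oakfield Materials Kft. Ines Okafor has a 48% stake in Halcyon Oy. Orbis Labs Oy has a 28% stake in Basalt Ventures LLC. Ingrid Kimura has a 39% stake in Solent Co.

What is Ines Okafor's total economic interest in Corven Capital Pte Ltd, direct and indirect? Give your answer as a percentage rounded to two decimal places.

Ines reaches Corven along 4 paths.
Via Halcyon → Everline: 48% × 28% × 80% = 10.752%.
Via Oakfield → Halcyon → Everline: 100% × 52% × 28% × 80% = 11.648%.
Via Oakfield → Everline: 100% × 19% × 80% = 15.2%.
Direct stake: 14% = 14%.
Total: 10.752% + 11.648% + 15.2% + 14% = 51.6%.
Rounded: 51.60%.

51.60%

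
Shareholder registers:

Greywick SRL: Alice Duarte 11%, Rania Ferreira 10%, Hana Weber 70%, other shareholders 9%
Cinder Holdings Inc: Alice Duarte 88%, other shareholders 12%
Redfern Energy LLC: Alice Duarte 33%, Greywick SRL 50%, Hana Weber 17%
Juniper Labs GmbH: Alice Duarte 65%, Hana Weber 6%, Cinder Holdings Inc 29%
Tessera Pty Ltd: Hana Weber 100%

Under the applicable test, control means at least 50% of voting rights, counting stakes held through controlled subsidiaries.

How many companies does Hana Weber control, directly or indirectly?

Hana holds 70% of Greywick, so Hana controls Greywick.
Greywick and Hana together hold 50% + 17% = 67% of Redfern, so Hana controls Redfern.
Hana holds 100% of Tessera, so Hana controls Tessera.
No other company's threshold is met.
Hana controls 3 companies.

3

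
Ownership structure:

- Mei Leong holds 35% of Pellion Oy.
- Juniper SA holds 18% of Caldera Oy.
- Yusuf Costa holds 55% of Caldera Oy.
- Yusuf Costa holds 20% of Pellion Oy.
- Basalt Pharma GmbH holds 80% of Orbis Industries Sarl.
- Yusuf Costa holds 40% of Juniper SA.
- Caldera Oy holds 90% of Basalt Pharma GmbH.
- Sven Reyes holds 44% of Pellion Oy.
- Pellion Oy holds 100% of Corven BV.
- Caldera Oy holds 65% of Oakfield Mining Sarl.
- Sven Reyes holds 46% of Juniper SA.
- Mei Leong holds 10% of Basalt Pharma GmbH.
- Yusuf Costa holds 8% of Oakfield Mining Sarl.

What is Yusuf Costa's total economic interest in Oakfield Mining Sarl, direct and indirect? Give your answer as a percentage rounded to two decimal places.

Yusuf reaches Oakfield along 3 paths.
Via Caldera: 55% × 65% = 35.75%.
Via Juniper → Caldera: 40% × 18% × 65% = 4.68%.
Direct stake: 8% = 8%.
Total: 35.75% + 4.68% + 8% = 48.43%.

48.43%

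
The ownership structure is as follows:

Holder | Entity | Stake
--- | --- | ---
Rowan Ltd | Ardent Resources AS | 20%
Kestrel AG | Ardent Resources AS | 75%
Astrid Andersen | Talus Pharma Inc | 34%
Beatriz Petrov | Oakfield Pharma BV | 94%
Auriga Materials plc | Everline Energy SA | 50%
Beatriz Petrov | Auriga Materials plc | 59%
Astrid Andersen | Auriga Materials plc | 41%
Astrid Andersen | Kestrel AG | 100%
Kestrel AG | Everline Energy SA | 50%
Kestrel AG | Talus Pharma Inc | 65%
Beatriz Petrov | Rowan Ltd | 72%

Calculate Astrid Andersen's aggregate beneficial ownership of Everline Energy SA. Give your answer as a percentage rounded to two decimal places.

70.50%

Astrid reaches Everline along 2 paths.
Via Auriga: 41% × 50% = 20.5%.
Via Kestrel: 100% × 50% = 50%.
Total: 20.5% + 50% = 70.5%.
Rounded: 70.50%.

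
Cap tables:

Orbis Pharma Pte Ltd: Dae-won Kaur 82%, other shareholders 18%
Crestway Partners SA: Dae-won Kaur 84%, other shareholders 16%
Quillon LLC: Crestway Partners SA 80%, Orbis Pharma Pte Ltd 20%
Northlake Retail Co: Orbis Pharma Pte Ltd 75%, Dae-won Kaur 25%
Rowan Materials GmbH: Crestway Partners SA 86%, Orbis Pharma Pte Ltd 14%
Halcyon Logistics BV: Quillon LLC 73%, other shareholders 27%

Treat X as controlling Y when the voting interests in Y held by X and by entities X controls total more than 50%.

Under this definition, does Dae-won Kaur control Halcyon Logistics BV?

Dae-won holds 82% of Orbis, so Dae-won controls Orbis.
Dae-won holds 84% of Crestway, so Dae-won controls Crestway.
Crestway and Orbis together hold 80% + 20% = 100% of Quillon, so Dae-won controls Quillon.
Quillon holds 73% of Halcyon, so Dae-won controls Halcyon.

Yes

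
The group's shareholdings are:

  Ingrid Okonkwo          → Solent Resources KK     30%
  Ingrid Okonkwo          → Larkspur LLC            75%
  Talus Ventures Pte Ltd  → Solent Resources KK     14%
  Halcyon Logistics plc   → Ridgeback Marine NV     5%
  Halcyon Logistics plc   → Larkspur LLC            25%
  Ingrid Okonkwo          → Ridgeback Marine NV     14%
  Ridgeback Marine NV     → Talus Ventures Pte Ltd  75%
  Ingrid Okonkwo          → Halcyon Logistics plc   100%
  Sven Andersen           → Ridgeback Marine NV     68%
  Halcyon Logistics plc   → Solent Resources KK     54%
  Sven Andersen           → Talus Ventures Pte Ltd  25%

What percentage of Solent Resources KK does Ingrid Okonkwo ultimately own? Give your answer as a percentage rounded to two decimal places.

86.00%

Ingrid reaches Solent along 4 paths.
Via Halcyon: 100% × 54% = 54%.
Direct stake: 30% = 30%.
Via Ridgeback → Talus: 14% × 75% × 14% = 1.47%.
Via Halcyon → Ridgeback → Talus: 100% × 5% × 75% × 14% = 0.525%.
Total: 54% + 30% + 1.47% + 0.525% = 85.995%.
Rounded: 86.00%.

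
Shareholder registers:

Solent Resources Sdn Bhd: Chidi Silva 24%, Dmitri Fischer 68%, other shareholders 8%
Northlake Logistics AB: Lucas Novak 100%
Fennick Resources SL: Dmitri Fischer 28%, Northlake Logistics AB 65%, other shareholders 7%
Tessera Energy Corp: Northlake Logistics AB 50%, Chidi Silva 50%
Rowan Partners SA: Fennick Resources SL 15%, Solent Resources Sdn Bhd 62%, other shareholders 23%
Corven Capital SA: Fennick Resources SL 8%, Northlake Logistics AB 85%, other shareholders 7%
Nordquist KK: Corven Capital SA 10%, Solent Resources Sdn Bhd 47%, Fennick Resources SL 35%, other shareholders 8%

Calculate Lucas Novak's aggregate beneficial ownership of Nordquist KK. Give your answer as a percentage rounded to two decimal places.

Lucas reaches Nordquist along 3 paths.
Via Northlake → Fennick → Corven: 100% × 65% × 8% × 10% = 0.52%.
Via Northlake → Corven: 100% × 85% × 10% = 8.5%.
Via Northlake → Fennick: 100% × 65% × 35% = 22.75%.
Total: 0.52% + 8.5% + 22.75% = 31.77%.

31.77%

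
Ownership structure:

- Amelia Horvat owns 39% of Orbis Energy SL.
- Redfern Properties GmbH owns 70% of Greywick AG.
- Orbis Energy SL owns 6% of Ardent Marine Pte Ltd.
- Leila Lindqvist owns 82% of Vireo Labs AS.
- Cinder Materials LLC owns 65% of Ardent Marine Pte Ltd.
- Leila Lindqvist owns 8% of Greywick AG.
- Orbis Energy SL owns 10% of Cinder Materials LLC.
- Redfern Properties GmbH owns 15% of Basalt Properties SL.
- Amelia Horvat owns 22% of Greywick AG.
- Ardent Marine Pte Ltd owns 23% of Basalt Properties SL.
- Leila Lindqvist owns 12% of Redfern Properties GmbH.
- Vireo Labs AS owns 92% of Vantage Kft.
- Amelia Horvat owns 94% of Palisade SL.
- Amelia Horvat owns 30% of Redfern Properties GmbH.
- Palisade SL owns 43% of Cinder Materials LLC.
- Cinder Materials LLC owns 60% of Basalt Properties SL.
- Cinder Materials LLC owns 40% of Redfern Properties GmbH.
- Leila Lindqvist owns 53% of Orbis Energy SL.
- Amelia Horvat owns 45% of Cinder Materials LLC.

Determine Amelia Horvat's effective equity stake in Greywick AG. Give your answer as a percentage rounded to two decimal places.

Amelia reaches Greywick along 5 paths.
Direct stake: 22% = 22%.
Via Redfern: 30% × 70% = 21%.
Via Orbis → Cinder → Redfern: 39% × 10% × 40% × 70% = 1.092%.
Via Palisade → Cinder → Redfern: 94% × 43% × 40% × 70% = 11.3176%.
Via Cinder → Redfern: 45% × 40% × 70% = 12.6%.
Total: 22% + 21% + 1.092% + 11.3176% + 12.6% = 68.0096%.
Rounded: 68.01%.

68.01%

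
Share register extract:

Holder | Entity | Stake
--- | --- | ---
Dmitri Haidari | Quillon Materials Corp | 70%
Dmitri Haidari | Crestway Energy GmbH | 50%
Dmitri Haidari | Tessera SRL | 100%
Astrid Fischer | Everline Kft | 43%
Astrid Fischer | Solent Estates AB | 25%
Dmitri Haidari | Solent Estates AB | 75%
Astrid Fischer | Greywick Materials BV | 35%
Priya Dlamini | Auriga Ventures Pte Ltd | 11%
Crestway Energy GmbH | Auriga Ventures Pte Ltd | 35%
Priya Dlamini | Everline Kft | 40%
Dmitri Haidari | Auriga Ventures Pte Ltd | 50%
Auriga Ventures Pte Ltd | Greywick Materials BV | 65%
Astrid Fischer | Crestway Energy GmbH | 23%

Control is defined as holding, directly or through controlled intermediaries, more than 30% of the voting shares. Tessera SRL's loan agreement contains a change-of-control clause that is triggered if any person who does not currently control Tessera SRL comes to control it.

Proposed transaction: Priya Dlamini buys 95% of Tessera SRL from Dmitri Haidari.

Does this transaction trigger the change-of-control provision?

Yes

The purchase adds only to Priya's holdings (Dmitri's stake shrinks), so Priya is the only person who could newly come to control Tessera.
Priya holds 40% of Everline, so Priya controls Everline.
Neither Priya nor any entity Priya controls holds any voting interest in Tessera.
So before the transaction, Priya does not control Tessera.
After the purchase, Priya holds 95% of Tessera directly, and Dmitri's stake falls to 5%.
Priya holds 95% of Tessera, so Priya controls Tessera.
Priya did not control Tessera before and does after, so the clause is triggered.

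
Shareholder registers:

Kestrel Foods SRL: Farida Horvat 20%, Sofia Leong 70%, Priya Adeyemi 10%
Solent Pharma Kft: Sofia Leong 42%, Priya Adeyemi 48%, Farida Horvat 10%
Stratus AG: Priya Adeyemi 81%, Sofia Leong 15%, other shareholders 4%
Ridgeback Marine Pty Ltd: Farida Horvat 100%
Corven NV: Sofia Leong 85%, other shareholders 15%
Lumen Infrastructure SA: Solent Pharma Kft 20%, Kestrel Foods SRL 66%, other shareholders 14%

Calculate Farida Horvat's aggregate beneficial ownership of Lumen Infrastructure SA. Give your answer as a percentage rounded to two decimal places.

15.20%

Farida reaches Lumen along 2 paths.
Via Solent: 10% × 20% = 2%.
Via Kestrel: 20% × 66% = 13.2%.
Total: 2% + 13.2% = 15.2%.
Rounded: 15.20%.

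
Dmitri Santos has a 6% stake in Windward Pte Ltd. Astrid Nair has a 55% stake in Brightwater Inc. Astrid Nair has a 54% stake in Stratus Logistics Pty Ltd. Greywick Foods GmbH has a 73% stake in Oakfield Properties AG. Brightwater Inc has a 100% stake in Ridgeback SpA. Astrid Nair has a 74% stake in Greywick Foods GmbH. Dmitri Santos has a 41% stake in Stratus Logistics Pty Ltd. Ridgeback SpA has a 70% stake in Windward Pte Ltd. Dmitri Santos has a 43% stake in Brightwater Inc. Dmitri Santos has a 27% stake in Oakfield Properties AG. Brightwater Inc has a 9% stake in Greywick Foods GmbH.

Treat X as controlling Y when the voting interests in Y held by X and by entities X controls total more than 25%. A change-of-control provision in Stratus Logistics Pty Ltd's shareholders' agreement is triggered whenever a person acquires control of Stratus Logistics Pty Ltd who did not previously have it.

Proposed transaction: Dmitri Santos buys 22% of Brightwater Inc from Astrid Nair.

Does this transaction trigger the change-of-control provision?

The purchase adds only to Dmitri's holdings (Astrid's stake shrinks), so Dmitri is the only person who could newly come to control Stratus.
Dmitri holds 41% of Stratus, so Dmitri controls Stratus.
So Dmitri already controls Stratus before the transaction.
After the purchase, Dmitri's direct stake in Brightwater rises to 43% + 22% = 65%, and Astrid's stake falls to 33%.
Dmitri controlled Stratus already, so this is not a new person acquiring control; every other person's position is unchanged or reduced.
No new person acquires control, so the clause is not triggered.

No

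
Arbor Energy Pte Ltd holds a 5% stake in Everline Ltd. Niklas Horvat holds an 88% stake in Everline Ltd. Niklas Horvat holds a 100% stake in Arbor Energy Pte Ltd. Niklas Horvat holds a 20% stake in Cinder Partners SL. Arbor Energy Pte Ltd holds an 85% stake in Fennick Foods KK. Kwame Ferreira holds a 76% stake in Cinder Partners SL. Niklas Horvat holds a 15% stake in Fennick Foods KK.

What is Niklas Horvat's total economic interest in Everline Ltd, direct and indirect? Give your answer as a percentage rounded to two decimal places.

Niklas reaches Everline along 2 paths.
Direct stake: 88% = 88%.
Via Arbor: 100% × 5% = 5%.
Total: 88% + 5% = 93%.
Rounded: 93.00%.

93.00%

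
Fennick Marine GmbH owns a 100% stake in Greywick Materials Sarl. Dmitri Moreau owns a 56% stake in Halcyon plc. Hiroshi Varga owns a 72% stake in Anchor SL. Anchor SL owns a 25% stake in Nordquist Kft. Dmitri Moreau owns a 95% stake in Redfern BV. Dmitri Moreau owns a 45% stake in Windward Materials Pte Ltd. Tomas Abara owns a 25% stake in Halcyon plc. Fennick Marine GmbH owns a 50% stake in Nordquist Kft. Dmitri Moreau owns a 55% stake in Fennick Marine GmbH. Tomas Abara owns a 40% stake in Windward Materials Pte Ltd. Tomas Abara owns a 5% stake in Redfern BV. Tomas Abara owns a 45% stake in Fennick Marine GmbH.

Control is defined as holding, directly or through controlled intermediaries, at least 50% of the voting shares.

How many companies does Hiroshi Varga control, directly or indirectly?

Hiroshi holds 72% of Anchor, so Hiroshi controls Anchor.
No other company's threshold is met.
Hiroshi controls 1 company.

1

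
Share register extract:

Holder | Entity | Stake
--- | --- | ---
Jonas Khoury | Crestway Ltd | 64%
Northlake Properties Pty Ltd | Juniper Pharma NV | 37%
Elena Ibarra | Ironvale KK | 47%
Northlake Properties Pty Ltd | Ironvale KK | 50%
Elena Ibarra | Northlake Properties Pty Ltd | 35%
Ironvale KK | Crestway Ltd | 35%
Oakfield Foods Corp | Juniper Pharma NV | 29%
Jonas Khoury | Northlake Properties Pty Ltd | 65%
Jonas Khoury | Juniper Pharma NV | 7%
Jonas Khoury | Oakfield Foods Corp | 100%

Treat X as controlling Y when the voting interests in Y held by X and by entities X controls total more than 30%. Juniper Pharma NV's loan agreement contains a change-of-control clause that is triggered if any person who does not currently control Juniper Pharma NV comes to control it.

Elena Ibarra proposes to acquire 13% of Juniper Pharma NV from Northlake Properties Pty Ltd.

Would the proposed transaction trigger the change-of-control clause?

The purchase adds only to Elena's holdings (Northlake's stake shrinks), so Elena is the only person who could newly come to control Juniper.
Elena holds 35% of Northlake, so Elena controls Northlake.
Northlake holds 37% of Juniper, so Elena controls Juniper.
So Elena already controls Juniper before the transaction.
After the purchase, Elena holds 13% of Juniper directly, and Northlake's stake falls to 24%.
Elena controlled Juniper already, so this is not a new person acquiring control; every other person's position is unchanged or reduced.
No new person acquires control, so the clause is not triggered.

No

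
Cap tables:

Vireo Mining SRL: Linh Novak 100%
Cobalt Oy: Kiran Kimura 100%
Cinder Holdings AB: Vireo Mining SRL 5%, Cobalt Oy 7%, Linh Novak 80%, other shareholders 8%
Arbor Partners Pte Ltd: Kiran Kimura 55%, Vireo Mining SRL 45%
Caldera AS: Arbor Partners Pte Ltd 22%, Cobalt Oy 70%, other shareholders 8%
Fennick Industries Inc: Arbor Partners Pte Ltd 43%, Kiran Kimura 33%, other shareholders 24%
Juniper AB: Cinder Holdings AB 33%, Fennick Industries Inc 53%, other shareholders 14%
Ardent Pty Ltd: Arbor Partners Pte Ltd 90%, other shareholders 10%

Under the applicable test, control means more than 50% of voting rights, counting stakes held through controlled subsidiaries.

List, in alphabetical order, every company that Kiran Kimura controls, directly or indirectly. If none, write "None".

Kiran holds 100% of Cobalt, so Kiran controls Cobalt.
Kiran holds 55% of Arbor, so Kiran controls Arbor.
Arbor and Cobalt together hold 22% + 70% = 92% of Caldera, so Kiran controls Caldera.
Arbor and Kiran together hold 43% + 33% = 76% of Fennick, so Kiran controls Fennick.
Fennick holds 53% of Juniper, so Kiran controls Juniper.
Arbor holds 90% of Ardent, so Kiran controls Ardent.
No other company's threshold is met.

Arbor Partners Pte Ltd, Ardent Pty Ltd, Caldera AS, Cobalt Oy, Fennick Industries Inc, Juniper AB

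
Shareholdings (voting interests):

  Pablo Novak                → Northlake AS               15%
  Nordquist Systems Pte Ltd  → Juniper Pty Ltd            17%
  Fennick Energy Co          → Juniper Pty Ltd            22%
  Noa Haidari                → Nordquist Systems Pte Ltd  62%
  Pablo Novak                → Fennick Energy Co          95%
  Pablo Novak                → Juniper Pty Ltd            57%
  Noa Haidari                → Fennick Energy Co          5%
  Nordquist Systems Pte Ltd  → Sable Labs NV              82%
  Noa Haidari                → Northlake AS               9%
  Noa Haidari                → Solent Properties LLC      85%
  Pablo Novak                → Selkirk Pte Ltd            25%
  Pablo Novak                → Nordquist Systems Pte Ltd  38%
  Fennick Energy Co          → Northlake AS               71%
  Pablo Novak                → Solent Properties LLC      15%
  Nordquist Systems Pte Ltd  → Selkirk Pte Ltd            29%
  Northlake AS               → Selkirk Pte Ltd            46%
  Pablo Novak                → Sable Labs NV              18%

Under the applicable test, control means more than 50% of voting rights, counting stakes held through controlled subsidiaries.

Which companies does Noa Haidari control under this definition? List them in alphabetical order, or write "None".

Noa holds 62% of Nordquist, so Noa controls Nordquist.
Nordquist holds 82% of Sable, so Noa controls Sable.
Noa holds 85% of Solent, so Noa controls Solent.
No other company's threshold is met.

Nordquist Systems Pte Ltd, Sable Labs NV, Solent Properties LLC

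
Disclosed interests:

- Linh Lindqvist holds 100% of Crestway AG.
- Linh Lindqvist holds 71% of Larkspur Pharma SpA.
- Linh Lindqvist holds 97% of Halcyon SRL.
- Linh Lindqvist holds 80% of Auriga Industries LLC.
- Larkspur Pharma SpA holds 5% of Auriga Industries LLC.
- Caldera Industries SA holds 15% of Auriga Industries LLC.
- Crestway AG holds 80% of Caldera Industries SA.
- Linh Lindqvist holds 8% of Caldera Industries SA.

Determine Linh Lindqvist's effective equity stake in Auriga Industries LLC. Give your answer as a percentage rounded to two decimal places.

Linh reaches Auriga along 4 paths.
Via Crestway → Caldera: 100% × 80% × 15% = 12%.
Via Caldera: 8% × 15% = 1.2%.
Via Larkspur: 71% × 5% = 3.55%.
Direct stake: 80% = 80%.
Total: 12% + 1.2% + 3.55% + 80% = 96.75%.

96.75%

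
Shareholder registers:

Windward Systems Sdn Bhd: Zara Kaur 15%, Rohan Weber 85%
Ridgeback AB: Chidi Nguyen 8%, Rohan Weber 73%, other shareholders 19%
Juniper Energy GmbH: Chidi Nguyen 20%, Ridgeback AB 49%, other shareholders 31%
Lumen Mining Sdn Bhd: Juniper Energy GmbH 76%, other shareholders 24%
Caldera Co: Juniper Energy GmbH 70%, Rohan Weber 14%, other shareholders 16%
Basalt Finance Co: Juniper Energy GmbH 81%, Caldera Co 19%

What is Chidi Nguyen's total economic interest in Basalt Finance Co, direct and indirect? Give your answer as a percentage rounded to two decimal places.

Chidi reaches Basalt along 4 paths.
Via Juniper: 20% × 81% = 16.2%.
Via Ridgeback → Juniper: 8% × 49% × 81% = 3.1752%.
Via Juniper → Caldera: 20% × 70% × 19% = 2.66%.
Via Ridgeback → Juniper → Caldera: 8% × 49% × 70% × 19% = 0.52136%.
Total: 16.2% + 3.1752% + 2.66% + 0.52136% = 22.55656%.
Rounded: 22.56%.

22.56%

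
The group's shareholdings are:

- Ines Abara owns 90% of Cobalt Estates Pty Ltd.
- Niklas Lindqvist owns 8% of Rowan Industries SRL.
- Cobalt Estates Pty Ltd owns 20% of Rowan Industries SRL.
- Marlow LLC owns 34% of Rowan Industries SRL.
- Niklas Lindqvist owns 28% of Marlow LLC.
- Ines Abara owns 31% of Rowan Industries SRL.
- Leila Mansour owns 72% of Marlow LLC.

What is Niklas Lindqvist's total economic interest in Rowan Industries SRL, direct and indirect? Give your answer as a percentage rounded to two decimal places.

Niklas reaches Rowan along 2 paths.
Via Marlow: 28% × 34% = 9.52%.
Direct stake: 8% = 8%.
Total: 9.52% + 8% = 17.52%.

17.52%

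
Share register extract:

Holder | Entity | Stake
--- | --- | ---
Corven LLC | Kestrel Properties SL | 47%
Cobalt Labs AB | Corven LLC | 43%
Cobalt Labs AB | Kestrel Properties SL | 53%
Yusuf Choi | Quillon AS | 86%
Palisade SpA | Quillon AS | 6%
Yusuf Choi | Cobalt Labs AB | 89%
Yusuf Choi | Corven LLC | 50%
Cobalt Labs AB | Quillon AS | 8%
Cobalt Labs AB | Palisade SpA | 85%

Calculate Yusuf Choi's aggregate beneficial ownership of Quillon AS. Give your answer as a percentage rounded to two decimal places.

97.66%

Yusuf reaches Quillon along 3 paths.
Via Cobalt → Palisade: 89% × 85% × 6% = 4.539%.
Via Cobalt: 89% × 8% = 7.12%.
Direct stake: 86% = 86%.
Total: 4.539% + 7.12% + 86% = 97.659%.
Rounded: 97.66%.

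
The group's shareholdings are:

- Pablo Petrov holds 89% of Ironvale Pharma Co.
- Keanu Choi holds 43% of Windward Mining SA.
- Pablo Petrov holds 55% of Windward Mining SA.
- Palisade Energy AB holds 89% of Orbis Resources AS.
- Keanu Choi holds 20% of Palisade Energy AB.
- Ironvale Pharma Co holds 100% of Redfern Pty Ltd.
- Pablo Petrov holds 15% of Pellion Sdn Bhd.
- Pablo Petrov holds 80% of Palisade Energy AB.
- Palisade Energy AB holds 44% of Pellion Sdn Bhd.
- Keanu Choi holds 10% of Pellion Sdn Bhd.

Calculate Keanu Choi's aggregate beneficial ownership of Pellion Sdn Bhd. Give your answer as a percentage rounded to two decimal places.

18.80%

Keanu reaches Pellion along 2 paths.
Via Palisade: 20% × 44% = 8.8%.
Direct stake: 10% = 10%.
Total: 8.8% + 10% = 18.8%.
Rounded: 18.80%.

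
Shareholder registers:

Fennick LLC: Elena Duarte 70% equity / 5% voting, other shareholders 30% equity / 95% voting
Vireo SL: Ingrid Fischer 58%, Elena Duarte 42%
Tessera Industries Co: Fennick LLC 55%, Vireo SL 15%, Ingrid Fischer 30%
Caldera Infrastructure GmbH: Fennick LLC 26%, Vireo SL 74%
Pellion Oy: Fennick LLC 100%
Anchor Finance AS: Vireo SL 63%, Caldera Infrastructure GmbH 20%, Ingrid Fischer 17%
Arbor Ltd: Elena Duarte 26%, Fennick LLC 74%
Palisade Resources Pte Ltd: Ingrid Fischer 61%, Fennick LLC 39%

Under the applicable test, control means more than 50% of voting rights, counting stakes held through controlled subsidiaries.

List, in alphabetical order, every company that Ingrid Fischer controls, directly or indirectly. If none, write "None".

Anchor Finance AS, Caldera Infrastructure GmbH, Palisade Resources Pte Ltd, Vireo SL

Ingrid holds 58% of Vireo, so Ingrid controls Vireo.
Vireo holds 74% of Caldera, so Ingrid controls Caldera.
Vireo and Caldera and Ingrid together hold 63% + 20% + 17% = 100% of Anchor, so Ingrid controls Anchor.
Ingrid holds 61% of Palisade, so Ingrid controls Palisade.
No other company's threshold is met.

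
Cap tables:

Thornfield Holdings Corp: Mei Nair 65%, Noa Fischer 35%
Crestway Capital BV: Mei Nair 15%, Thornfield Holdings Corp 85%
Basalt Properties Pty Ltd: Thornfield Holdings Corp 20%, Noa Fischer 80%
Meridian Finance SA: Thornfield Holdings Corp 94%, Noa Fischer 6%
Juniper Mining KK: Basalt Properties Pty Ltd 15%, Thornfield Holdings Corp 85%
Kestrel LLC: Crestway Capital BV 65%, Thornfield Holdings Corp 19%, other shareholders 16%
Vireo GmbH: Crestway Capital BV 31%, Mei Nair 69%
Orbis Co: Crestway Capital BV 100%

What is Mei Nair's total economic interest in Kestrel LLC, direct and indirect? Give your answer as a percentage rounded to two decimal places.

58.01%

Mei reaches Kestrel along 3 paths.
Via Crestway: 15% × 65% = 9.75%.
Via Thornfield → Crestway: 65% × 85% × 65% = 35.9125%.
Via Thornfield: 65% × 19% = 12.35%.
Total: 9.75% + 35.9125% + 12.35% = 58.0125%.
Rounded: 58.01%.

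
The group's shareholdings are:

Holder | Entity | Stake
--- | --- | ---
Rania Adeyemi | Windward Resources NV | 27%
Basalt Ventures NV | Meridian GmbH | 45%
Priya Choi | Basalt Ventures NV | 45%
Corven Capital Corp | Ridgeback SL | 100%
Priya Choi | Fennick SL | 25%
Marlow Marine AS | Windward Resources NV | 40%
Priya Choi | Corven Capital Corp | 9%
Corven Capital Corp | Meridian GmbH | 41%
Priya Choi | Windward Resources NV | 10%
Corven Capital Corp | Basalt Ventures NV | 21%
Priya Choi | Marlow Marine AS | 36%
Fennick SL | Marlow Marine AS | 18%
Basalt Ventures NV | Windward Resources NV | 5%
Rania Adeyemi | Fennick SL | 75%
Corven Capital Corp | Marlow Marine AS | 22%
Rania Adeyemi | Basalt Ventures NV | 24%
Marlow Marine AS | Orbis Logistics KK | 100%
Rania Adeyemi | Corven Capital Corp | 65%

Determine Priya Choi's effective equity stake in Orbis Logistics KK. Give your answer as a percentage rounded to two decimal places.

42.48%

Priya reaches Orbis along 3 paths.
Via Corven → Marlow: 9% × 22% × 100% = 1.98%.
Via Fennick → Marlow: 25% × 18% × 100% = 4.5%.
Via Marlow: 36% × 100% = 36%.
Total: 1.98% + 4.5% + 36% = 42.48%.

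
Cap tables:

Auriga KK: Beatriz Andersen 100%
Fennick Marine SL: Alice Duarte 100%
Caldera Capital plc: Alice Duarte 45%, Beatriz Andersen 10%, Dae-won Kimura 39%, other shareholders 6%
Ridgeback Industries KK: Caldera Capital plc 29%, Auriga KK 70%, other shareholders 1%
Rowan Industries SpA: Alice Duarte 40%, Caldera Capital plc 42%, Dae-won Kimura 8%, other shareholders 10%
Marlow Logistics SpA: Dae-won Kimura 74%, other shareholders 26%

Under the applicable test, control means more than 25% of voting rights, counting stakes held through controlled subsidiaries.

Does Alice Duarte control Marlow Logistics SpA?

No

Alice holds 100% of Fennick, so Alice controls Fennick.
Alice holds 45% of Caldera, so Alice controls Caldera.
Caldera holds 29% of Ridgeback, so Alice controls Ridgeback.
Alice and Caldera together hold 40% + 42% = 82% of Rowan, so Alice controls Rowan.
Neither Alice nor any entity Alice controls holds any voting interest in Marlow.
So Alice does not control Marlow.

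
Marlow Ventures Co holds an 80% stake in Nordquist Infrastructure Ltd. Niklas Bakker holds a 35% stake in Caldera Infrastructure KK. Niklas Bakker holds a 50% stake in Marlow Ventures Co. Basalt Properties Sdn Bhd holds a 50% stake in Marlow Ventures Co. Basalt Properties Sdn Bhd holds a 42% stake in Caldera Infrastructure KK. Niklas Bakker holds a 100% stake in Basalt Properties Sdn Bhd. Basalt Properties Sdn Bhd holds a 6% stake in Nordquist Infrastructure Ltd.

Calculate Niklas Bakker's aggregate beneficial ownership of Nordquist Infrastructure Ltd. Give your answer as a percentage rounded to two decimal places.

Niklas reaches Nordquist along 3 paths.
Via Basalt: 100% × 6% = 6%.
Via Marlow: 50% × 80% = 40%.
Via Basalt → Marlow: 100% × 50% × 80% = 40%.
Total: 6% + 40% + 40% = 86%.
Rounded: 86.00%.

86.00%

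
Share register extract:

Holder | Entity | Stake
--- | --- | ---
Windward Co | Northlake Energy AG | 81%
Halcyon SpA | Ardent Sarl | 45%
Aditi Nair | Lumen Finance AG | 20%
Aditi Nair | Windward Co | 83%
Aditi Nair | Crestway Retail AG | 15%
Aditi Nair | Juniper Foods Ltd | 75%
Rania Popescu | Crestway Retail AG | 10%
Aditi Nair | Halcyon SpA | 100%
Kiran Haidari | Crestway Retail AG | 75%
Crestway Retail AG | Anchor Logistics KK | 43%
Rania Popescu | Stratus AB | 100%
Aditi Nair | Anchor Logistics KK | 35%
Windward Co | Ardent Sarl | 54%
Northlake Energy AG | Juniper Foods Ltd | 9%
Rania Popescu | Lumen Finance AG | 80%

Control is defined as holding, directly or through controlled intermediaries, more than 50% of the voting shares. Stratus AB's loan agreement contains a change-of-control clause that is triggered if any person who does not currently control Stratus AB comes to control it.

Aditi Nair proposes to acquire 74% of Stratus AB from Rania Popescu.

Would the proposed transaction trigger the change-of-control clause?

The purchase adds only to Aditi's holdings (Rania's stake shrinks), so Aditi is the only person who could newly come to control Stratus.
Aditi holds 83% of Windward, so Aditi controls Windward.
Aditi holds 100% of Halcyon, so Aditi controls Halcyon.
Windward and Halcyon together hold 54% + 45% = 99% of Ardent, so Aditi controls Ardent.
Windward holds 81% of Northlake, so Aditi controls Northlake.
Aditi and Northlake together hold 75% + 9% = 84% of Juniper, so Aditi controls Juniper.
Neither Aditi nor any entity Aditi controls holds any voting interest in Stratus.
So before the transaction, Aditi does not control Stratus.
After the purchase, Aditi holds 74% of Stratus directly, and Rania's stake falls to 26%.
Aditi holds 74% of Stratus, so Aditi controls Stratus.
Aditi did not control Stratus before and does after, so the clause is triggered.

Yes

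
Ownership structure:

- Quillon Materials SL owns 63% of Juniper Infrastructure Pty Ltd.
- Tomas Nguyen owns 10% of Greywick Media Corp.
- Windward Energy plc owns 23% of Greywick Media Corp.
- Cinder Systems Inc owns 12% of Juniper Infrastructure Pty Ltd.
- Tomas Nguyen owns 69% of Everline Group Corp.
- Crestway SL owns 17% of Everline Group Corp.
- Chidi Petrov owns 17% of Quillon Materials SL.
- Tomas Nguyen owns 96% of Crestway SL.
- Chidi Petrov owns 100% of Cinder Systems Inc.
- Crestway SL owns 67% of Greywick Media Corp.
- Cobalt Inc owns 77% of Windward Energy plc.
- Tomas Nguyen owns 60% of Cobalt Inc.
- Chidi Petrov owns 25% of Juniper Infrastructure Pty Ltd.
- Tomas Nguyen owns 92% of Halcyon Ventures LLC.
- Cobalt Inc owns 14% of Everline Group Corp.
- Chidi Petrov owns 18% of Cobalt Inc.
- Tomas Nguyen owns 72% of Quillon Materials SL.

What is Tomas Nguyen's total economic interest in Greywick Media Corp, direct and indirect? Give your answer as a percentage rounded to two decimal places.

Tomas reaches Greywick along 3 paths.
Via Crestway: 96% × 67% = 64.32%.
Direct stake: 10% = 10%.
Via Cobalt → Windward: 60% × 77% × 23% = 10.626%.
Total: 64.32% + 10% + 10.626% = 84.946%.
Rounded: 84.95%.

84.95%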